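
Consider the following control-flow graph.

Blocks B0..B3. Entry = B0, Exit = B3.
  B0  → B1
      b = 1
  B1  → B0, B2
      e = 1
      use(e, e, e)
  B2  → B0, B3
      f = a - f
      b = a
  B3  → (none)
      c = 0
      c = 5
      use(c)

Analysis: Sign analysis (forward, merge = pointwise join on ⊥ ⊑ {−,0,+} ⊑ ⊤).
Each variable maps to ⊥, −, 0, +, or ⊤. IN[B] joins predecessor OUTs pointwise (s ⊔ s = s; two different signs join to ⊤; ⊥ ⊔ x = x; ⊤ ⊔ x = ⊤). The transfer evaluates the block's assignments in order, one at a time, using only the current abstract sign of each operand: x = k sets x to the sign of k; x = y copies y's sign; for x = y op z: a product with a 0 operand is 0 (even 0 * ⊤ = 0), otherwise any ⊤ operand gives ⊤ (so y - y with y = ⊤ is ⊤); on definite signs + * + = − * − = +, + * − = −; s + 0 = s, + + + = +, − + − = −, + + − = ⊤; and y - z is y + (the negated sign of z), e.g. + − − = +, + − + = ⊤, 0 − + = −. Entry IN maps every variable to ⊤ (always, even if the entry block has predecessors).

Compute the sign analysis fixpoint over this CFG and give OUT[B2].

Answer: {a: ⊤, b: ⊤, c: ⊤, d: ⊤, e: +, f: ⊤}

Trace:
Converged values:
  B0:  IN=(all ⊤)  OUT={b:+; rest ⊤}
  B1:  IN={b:+; rest ⊤}  OUT={b:+, e:+; rest ⊤}
  B2:  IN={b:+, e:+; rest ⊤}  OUT={e:+; rest ⊤}
  B3:  IN={e:+; rest ⊤}  OUT={c:+, e:+; rest ⊤}

Merge at B2: IN[B2] = OUT[B1] = {a: ⊤, b: +, c: ⊤, d: ⊤, e: +, f: ⊤}
Applying B2's transfer function to that IN value gives OUT[B2] (row B2 above).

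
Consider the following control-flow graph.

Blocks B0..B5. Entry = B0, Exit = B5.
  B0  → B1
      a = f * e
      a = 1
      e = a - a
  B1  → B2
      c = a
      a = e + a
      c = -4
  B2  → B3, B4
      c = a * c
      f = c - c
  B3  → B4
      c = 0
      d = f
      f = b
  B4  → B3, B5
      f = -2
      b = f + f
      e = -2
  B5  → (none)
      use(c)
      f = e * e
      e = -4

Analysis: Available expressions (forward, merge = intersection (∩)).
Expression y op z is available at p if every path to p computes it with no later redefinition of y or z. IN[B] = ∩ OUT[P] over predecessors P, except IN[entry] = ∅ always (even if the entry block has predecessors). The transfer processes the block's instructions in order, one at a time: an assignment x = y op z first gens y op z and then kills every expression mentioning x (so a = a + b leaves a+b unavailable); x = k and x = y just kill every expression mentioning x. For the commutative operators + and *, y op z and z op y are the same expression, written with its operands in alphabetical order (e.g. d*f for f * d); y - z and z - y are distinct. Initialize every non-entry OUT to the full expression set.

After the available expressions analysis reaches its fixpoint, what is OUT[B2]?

Answer: {c-c}

Trace:
Per-block solution:
  B0:  IN={}  OUT={a-a}
  B1:  IN={a-a}  OUT={}
  B2:  IN={}  OUT={c-c}
  B3:  IN={}  OUT={}
  B4:  IN={}  OUT={f+f}
  B5:  IN={f+f}  OUT={}

Merge at B2: IN[B2] = OUT[B1] = {}
Applying B2's transfer function to that IN value gives OUT[B2] (row B2 above).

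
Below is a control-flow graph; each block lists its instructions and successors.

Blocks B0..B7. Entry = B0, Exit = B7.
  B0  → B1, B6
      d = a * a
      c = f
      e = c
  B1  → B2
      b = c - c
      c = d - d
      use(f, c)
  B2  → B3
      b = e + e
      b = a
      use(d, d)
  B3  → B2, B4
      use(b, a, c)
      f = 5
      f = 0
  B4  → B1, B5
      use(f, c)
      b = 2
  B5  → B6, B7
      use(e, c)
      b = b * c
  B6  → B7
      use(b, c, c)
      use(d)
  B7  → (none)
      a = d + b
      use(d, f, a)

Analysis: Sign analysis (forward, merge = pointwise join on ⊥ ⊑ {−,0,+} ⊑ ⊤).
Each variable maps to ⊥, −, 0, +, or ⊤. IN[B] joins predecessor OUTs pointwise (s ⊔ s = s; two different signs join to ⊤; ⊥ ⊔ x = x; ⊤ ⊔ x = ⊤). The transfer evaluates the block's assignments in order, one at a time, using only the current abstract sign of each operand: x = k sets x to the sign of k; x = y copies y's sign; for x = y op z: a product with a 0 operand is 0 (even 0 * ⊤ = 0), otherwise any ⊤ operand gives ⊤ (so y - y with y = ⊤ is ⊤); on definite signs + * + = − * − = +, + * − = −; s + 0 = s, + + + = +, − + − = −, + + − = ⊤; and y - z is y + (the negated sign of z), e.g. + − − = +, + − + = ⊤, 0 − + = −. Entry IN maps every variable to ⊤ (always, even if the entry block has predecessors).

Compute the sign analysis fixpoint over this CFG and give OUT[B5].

Converged values:
  B0:   IN=(all ⊤)   OUT=(all ⊤)
  B1:   IN=(all ⊤)   OUT=(all ⊤)
  B2:   IN=(all ⊤)   OUT=(all ⊤)
  B3:   IN=(all ⊤)   OUT={f:0; rest ⊤}
  B4:   IN={f:0; rest ⊤}   OUT={b:+, f:0; rest ⊤}
  B5:   IN={b:+, f:0; rest ⊤}   OUT={f:0; rest ⊤}
  B6:   IN=(all ⊤)   OUT=(all ⊤)
  B7:   IN=(all ⊤)   OUT=(all ⊤)

Merge at B5: IN[B5] = OUT[B4] = {a: ⊤, b: +, c: ⊤, d: ⊤, e: ⊤, f: 0}
Applying B5's transfer function to that IN value gives OUT[B5] (row B5 above).

Answer: {a: ⊤, b: ⊤, c: ⊤, d: ⊤, e: ⊤, f: 0}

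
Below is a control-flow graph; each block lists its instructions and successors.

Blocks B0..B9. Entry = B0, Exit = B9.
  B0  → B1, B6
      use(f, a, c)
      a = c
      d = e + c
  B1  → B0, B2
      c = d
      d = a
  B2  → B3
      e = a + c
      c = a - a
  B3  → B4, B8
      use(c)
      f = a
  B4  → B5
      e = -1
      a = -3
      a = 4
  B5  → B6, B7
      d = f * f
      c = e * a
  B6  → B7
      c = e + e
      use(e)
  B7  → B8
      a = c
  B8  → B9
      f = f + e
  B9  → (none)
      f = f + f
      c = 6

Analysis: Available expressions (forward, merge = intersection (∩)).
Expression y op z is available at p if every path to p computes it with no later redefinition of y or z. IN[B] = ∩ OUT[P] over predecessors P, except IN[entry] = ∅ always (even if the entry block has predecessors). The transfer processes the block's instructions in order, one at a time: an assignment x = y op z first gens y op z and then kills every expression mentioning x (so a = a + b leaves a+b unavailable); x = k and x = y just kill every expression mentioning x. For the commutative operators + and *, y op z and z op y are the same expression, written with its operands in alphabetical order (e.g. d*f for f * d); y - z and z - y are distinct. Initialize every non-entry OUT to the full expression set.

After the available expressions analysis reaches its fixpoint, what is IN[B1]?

Converged values:
  B0:   IN={}   OUT={c+e}
  B1:   IN={c+e}   OUT={}
  B2:   IN={}   OUT={a-a}
  B3:   IN={a-a}   OUT={a-a}
  B4:   IN={a-a}   OUT={}
  B5:   IN={}   OUT={a*e, f*f}
  B6:   IN={}   OUT={e+e}
  B7:   IN={}   OUT={}
  B8:   IN={}   OUT={}
  B9:   IN={}   OUT={}

Merge at B1: IN[B1] = OUT[B0] = {c+e}

Answer: {c+e}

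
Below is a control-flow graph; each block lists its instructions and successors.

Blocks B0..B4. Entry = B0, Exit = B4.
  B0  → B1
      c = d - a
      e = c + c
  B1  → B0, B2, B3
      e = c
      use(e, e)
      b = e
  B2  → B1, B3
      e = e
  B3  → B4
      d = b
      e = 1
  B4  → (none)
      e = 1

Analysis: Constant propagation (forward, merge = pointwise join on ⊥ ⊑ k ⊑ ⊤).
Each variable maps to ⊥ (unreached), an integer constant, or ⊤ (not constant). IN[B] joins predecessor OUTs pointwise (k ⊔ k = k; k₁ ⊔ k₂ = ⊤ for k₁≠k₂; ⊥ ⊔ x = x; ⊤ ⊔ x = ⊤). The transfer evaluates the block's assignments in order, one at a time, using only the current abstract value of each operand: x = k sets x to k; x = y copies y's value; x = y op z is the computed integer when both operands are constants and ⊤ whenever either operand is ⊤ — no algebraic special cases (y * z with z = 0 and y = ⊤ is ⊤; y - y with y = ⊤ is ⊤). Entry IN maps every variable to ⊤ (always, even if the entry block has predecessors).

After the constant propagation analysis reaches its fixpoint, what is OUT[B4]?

Converged values:
  B0:   IN=(all ⊤)   OUT=(all ⊤)
  B1:   IN=(all ⊤)   OUT=(all ⊤)
  B2:   IN=(all ⊤)   OUT=(all ⊤)
  B3:   IN=(all ⊤)   OUT={e:1; rest ⊤}
  B4:   IN={e:1; rest ⊤}   OUT={e:1; rest ⊤}

Merge at B4: IN[B4] = OUT[B3] = {a: ⊤, b: ⊤, c: ⊤, d: ⊤, e: 1, f: ⊤}
Applying B4's transfer function to that IN value gives OUT[B4] (row B4 above).

Answer: {a: ⊤, b: ⊤, c: ⊤, d: ⊤, e: 1, f: ⊤}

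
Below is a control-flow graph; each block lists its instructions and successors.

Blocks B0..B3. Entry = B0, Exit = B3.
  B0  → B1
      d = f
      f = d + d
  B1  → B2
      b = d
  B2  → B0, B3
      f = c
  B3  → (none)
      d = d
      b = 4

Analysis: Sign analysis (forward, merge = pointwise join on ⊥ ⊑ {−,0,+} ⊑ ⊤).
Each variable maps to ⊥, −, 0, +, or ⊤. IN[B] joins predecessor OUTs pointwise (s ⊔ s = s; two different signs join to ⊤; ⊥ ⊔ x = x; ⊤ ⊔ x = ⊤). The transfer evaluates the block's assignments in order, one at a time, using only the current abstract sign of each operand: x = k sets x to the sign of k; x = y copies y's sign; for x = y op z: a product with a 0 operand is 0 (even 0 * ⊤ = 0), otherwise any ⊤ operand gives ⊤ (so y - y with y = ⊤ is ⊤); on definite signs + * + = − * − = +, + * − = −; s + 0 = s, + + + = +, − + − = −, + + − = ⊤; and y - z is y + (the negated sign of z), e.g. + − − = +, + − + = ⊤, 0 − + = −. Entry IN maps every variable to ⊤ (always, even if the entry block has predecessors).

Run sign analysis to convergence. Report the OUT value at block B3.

Per-block solution:
  B0: | IN=(all ⊤) | OUT=(all ⊤)
  B1: | IN=(all ⊤) | OUT=(all ⊤)
  B2: | IN=(all ⊤) | OUT=(all ⊤)
  B3: | IN=(all ⊤) | OUT={b:+; rest ⊤}

Merge at B3: IN[B3] = OUT[B2] = {a: ⊤, b: ⊤, c: ⊤, d: ⊤, e: ⊤, f: ⊤}
Applying B3's transfer function to that IN value gives OUT[B3] (row B3 above).

Answer: {a: ⊤, b: +, c: ⊤, d: ⊤, e: ⊤, f: ⊤}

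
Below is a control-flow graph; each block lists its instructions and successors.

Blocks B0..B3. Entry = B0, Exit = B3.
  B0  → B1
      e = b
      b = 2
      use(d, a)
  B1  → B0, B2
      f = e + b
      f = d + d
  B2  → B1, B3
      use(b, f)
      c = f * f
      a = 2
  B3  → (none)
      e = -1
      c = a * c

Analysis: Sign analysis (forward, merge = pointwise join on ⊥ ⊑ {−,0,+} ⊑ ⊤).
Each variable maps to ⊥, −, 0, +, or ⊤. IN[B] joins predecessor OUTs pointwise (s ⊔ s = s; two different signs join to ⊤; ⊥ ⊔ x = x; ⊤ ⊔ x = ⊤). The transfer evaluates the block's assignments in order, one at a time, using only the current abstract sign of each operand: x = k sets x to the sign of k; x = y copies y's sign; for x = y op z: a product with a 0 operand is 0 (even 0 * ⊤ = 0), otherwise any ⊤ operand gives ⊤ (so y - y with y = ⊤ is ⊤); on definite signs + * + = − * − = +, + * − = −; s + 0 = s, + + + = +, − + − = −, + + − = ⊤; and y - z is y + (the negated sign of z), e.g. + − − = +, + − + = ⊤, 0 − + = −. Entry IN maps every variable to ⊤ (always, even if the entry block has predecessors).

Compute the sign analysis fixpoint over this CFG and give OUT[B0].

Per-block solution:
  B0: | IN=(all ⊤) | OUT={b:+; rest ⊤}
  B1: | IN={b:+; rest ⊤} | OUT={b:+; rest ⊤}
  B2: | IN={b:+; rest ⊤} | OUT={a:+, b:+; rest ⊤}
  B3: | IN={a:+, b:+; rest ⊤} | OUT={a:+, b:+, e:-; rest ⊤}

Merge at B0 (entry node, so the boundary value (all ⊤) is joined with the incoming edge(s)): IN[B0] = (all ⊤) ⊔ OUT[B1] = {a: ⊤, b: ⊤, c: ⊤, d: ⊤, e: ⊤, f: ⊤}
Applying B0's transfer function to that IN value gives OUT[B0] (row B0 above).

Answer: {a: ⊤, b: +, c: ⊤, d: ⊤, e: ⊤, f: ⊤}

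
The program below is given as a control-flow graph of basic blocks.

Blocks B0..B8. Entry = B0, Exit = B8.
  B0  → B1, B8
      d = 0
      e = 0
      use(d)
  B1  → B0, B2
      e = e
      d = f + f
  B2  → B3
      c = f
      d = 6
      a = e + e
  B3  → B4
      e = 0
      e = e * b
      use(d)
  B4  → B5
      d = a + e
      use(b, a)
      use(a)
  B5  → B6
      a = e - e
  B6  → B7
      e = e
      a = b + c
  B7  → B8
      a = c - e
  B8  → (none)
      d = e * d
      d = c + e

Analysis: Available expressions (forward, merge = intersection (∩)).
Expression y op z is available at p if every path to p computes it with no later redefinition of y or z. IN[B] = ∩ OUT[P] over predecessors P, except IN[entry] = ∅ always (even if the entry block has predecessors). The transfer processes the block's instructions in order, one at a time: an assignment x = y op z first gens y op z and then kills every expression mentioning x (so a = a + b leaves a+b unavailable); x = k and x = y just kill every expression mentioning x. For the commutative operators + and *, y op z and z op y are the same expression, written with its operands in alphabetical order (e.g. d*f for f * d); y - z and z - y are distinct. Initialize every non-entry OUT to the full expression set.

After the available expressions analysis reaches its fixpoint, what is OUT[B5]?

Answer: {e-e, f+f}

Derivation:
Fixpoint table:
  B0: | IN={} | OUT={}
  B1: | IN={} | OUT={f+f}
  B2: | IN={f+f} | OUT={e+e, f+f}
  B3: | IN={e+e, f+f} | OUT={f+f}
  B4: | IN={f+f} | OUT={a+e, f+f}
  B5: | IN={a+e, f+f} | OUT={e-e, f+f}
  B6: | IN={e-e, f+f} | OUT={b+c, f+f}
  B7: | IN={b+c, f+f} | OUT={b+c, c-e, f+f}
  B8: | IN={} | OUT={c+e}

Merge at B5: IN[B5] = OUT[B4] = {a+e, f+f}
Applying B5's transfer function to that IN value gives OUT[B5] (row B5 above).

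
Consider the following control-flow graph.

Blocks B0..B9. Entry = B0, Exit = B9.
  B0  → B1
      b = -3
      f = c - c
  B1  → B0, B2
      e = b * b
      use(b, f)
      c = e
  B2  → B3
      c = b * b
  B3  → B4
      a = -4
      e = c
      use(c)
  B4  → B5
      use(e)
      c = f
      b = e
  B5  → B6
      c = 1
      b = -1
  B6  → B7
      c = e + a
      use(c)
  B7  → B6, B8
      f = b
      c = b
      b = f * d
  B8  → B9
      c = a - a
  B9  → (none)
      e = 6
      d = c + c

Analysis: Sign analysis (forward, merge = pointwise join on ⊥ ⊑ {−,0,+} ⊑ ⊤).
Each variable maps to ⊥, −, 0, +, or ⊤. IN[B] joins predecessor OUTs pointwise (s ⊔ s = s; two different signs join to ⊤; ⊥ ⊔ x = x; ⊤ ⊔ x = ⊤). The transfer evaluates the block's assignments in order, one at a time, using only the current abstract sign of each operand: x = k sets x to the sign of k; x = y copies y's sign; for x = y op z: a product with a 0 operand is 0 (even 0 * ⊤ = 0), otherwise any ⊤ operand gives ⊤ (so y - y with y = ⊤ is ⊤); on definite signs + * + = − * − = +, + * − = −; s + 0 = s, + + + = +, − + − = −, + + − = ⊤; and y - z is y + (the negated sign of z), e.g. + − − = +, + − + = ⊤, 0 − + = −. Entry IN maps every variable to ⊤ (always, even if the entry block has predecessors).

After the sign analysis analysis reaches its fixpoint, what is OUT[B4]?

Fixpoint table:
  B0:   IN=(all ⊤)   OUT={b:-; rest ⊤}
  B1:   IN={b:-; rest ⊤}   OUT={b:-, c:+, e:+; rest ⊤}
  B2:   IN={b:-, c:+, e:+; rest ⊤}   OUT={b:-, c:+, e:+; rest ⊤}
  B3:   IN={b:-, c:+, e:+; rest ⊤}   OUT={a:-, b:-, c:+, e:+; rest ⊤}
  B4:   IN={a:-, b:-, c:+, e:+; rest ⊤}   OUT={a:-, b:+, e:+; rest ⊤}
  B5:   IN={a:-, b:+, e:+; rest ⊤}   OUT={a:-, b:-, c:+, e:+; rest ⊤}
  B6:   IN={a:-, e:+; rest ⊤}   OUT={a:-, e:+; rest ⊤}
  B7:   IN={a:-, e:+; rest ⊤}   OUT={a:-, e:+; rest ⊤}
  B8:   IN={a:-, e:+; rest ⊤}   OUT={a:-, e:+; rest ⊤}
  B9:   IN={a:-, e:+; rest ⊤}   OUT={a:-, e:+; rest ⊤}

Merge at B4: IN[B4] = OUT[B3] = {a: -, b: -, c: +, d: ⊤, e: +, f: ⊤}
Applying B4's transfer function to that IN value gives OUT[B4] (row B4 above).

Answer: {a: -, b: +, c: ⊤, d: ⊤, e: +, f: ⊤}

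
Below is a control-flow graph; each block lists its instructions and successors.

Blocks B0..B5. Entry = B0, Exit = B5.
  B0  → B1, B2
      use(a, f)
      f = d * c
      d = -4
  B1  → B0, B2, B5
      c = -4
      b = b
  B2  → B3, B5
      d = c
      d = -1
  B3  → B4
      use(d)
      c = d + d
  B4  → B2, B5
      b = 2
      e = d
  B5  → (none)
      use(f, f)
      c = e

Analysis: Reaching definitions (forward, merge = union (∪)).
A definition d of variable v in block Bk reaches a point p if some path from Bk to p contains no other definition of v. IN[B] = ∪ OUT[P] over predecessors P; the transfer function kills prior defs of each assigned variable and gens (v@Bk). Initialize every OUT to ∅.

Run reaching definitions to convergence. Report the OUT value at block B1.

Answer: {b@B1, c@B1, d@B0, f@B0}

Derivation:
Converged values:
  B0: | IN={b@B1, c@B1, d@B0, f@B0} | OUT={b@B1, c@B1, d@B0, f@B0}
  B1: | IN={b@B1, c@B1, d@B0, f@B0} | OUT={b@B1, c@B1, d@B0, f@B0}
  B2: | IN={b@B1, b@B4, c@B1, c@B3, d@B0, d@B2, e@B4, f@B0} | OUT={b@B1, b@B4, c@B1, c@B3, d@B2, e@B4, f@B0}
  B3: | IN={b@B1, b@B4, c@B1, c@B3, d@B2, e@B4, f@B0} | OUT={b@B1, b@B4, c@B3, d@B2, e@B4, f@B0}
  B4: | IN={b@B1, b@B4, c@B3, d@B2, e@B4, f@B0} | OUT={b@B4, c@B3, d@B2, e@B4, f@B0}
  B5: | IN={b@B1, b@B4, c@B1, c@B3, d@B0, d@B2, e@B4, f@B0} | OUT={b@B1, b@B4, c@B5, d@B0, d@B2, e@B4, f@B0}

Merge at B1: IN[B1] = OUT[B0] = {b@B1, c@B1, d@B0, f@B0}
Applying B1's transfer function to that IN value gives OUT[B1] (row B1 above).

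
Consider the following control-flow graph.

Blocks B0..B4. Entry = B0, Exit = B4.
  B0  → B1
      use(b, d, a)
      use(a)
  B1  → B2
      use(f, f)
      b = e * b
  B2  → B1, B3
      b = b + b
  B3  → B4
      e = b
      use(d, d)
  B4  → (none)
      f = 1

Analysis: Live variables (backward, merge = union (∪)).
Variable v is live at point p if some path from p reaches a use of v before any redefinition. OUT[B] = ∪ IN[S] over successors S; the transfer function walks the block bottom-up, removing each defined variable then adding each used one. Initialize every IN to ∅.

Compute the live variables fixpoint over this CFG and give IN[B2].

Fixpoint table:
  B0:  IN={a, b, d, e, f}  OUT={b, d, e, f}
  B1:  IN={b, d, e, f}  OUT={b, d, e, f}
  B2:  IN={b, d, e, f}  OUT={b, d, e, f}
  B3:  IN={b, d}  OUT={}
  B4:  IN={}  OUT={}

Merge at B2: OUT[B2] = IN[B1] ⊔ IN[B3] = {b, d, e, f}
Applying B2's transfer function to that OUT value gives IN[B2] (row B2 above).

Answer: {b, d, e, f}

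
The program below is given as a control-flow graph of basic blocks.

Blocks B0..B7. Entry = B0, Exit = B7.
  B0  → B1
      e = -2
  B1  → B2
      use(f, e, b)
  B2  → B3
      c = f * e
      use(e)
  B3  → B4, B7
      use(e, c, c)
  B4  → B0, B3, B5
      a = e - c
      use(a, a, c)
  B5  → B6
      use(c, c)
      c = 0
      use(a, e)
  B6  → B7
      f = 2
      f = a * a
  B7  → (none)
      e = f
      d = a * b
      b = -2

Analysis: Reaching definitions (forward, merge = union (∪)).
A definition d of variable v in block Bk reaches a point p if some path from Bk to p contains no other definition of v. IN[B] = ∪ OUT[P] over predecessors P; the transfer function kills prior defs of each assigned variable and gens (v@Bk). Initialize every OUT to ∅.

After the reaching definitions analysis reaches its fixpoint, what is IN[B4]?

Answer: {a@B4, c@B2, e@B0}

Derivation:
Converged values:
  B0: | IN={a@B4, c@B2, e@B0} | OUT={a@B4, c@B2, e@B0}
  B1: | IN={a@B4, c@B2, e@B0} | OUT={a@B4, c@B2, e@B0}
  B2: | IN={a@B4, c@B2, e@B0} | OUT={a@B4, c@B2, e@B0}
  B3: | IN={a@B4, c@B2, e@B0} | OUT={a@B4, c@B2, e@B0}
  B4: | IN={a@B4, c@B2, e@B0} | OUT={a@B4, c@B2, e@B0}
  B5: | IN={a@B4, c@B2, e@B0} | OUT={a@B4, c@B5, e@B0}
  B6: | IN={a@B4, c@B5, e@B0} | OUT={a@B4, c@B5, e@B0, f@B6}
  B7: | IN={a@B4, c@B2, c@B5, e@B0, f@B6} | OUT={a@B4, b@B7, c@B2, c@B5, d@B7, e@B7, f@B6}

Merge at B4: IN[B4] = OUT[B3] = {a@B4, c@B2, e@B0}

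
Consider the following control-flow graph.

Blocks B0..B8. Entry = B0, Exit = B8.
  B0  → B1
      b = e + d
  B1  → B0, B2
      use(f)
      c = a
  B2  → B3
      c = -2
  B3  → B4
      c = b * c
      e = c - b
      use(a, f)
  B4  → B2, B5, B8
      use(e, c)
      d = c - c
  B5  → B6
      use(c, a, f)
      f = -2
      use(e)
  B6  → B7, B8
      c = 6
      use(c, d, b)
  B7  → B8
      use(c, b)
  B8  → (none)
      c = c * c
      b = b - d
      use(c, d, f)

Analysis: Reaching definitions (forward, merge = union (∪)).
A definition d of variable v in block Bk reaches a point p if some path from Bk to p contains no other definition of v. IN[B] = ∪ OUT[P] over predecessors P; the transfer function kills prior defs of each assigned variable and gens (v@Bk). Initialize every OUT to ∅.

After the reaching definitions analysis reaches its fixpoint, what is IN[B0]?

Answer: {b@B0, c@B1}

Trace:
Converged values:
  B0:  IN={b@B0, c@B1}  OUT={b@B0, c@B1}
  B1:  IN={b@B0, c@B1}  OUT={b@B0, c@B1}
  B2:  IN={b@B0, c@B1, c@B3, d@B4, e@B3}  OUT={b@B0, c@B2, d@B4, e@B3}
  B3:  IN={b@B0, c@B2, d@B4, e@B3}  OUT={b@B0, c@B3, d@B4, e@B3}
  B4:  IN={b@B0, c@B3, d@B4, e@B3}  OUT={b@B0, c@B3, d@B4, e@B3}
  B5:  IN={b@B0, c@B3, d@B4, e@B3}  OUT={b@B0, c@B3, d@B4, e@B3, f@B5}
  B6:  IN={b@B0, c@B3, d@B4, e@B3, f@B5}  OUT={b@B0, c@B6, d@B4, e@B3, f@B5}
  B7:  IN={b@B0, c@B6, d@B4, e@B3, f@B5}  OUT={b@B0, c@B6, d@B4, e@B3, f@B5}
  B8:  IN={b@B0, c@B3, c@B6, d@B4, e@B3, f@B5}  OUT={b@B8, c@B8, d@B4, e@B3, f@B5}

Merge at B0 (entry node, so the boundary value {} is joined with the incoming edge(s)): IN[B0] = {} ⊔ OUT[B1] = {b@B0, c@B1}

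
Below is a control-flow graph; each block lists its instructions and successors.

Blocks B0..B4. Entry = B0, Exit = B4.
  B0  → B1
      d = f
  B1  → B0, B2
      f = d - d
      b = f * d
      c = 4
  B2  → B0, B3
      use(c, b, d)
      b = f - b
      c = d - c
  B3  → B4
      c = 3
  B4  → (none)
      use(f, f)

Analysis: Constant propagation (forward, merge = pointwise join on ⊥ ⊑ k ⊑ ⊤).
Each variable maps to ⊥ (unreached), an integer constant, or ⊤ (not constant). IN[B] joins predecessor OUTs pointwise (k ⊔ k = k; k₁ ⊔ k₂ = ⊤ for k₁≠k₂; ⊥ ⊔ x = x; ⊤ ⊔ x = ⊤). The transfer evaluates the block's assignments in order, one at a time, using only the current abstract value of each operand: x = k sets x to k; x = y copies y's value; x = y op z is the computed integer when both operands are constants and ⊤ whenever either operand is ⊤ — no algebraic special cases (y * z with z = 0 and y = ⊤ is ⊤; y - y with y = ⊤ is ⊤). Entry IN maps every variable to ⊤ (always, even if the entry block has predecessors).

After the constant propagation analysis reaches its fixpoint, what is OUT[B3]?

Answer: {a: ⊤, b: ⊤, c: 3, d: ⊤, e: ⊤, f: ⊤}

Trace:
Per-block solution:
  B0:   IN=(all ⊤)   OUT=(all ⊤)
  B1:   IN=(all ⊤)   OUT={c:4; rest ⊤}
  B2:   IN={c:4; rest ⊤}   OUT=(all ⊤)
  B3:   IN=(all ⊤)   OUT={c:3; rest ⊤}
  B4:   IN={c:3; rest ⊤}   OUT={c:3; rest ⊤}

Merge at B3: IN[B3] = OUT[B2] = {a: ⊤, b: ⊤, c: ⊤, d: ⊤, e: ⊤, f: ⊤}
Applying B3's transfer function to that IN value gives OUT[B3] (row B3 above).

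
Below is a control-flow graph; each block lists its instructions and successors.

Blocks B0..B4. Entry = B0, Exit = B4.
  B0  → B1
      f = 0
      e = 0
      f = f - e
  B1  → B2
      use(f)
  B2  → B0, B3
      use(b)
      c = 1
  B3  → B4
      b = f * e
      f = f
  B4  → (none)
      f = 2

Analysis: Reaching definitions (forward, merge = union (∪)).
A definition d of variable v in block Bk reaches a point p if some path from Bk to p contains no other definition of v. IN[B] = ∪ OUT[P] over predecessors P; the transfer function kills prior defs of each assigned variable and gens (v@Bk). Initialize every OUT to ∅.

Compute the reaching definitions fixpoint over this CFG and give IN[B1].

Converged values:
  B0:  IN={c@B2, e@B0, f@B0}  OUT={c@B2, e@B0, f@B0}
  B1:  IN={c@B2, e@B0, f@B0}  OUT={c@B2, e@B0, f@B0}
  B2:  IN={c@B2, e@B0, f@B0}  OUT={c@B2, e@B0, f@B0}
  B3:  IN={c@B2, e@B0, f@B0}  OUT={b@B3, c@B2, e@B0, f@B3}
  B4:  IN={b@B3, c@B2, e@B0, f@B3}  OUT={b@B3, c@B2, e@B0, f@B4}

Merge at B1: IN[B1] = OUT[B0] = {c@B2, e@B0, f@B0}

Answer: {c@B2, e@B0, f@B0}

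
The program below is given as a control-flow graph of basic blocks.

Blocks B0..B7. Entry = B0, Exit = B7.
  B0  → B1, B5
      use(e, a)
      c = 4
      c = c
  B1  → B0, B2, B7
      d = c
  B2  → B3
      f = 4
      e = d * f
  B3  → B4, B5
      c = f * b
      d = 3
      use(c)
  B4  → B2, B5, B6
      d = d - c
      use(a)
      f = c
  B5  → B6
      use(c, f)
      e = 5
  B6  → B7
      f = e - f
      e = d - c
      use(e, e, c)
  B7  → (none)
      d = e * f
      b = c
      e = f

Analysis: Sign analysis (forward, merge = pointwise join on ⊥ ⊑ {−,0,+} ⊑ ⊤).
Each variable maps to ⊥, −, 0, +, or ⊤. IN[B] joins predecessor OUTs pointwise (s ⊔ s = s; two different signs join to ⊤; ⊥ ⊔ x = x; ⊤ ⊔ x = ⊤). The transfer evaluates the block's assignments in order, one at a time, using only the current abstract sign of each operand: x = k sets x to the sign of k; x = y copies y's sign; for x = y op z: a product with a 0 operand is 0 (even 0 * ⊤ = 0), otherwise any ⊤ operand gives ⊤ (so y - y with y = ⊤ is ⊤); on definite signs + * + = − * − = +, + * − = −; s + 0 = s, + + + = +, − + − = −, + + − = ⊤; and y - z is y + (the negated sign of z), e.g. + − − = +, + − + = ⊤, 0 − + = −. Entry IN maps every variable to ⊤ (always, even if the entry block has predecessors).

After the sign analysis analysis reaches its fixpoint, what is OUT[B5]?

Converged values:
  B0:  IN=(all ⊤)  OUT={c:+; rest ⊤}
  B1:  IN={c:+; rest ⊤}  OUT={c:+, d:+; rest ⊤}
  B2:  IN=(all ⊤)  OUT={f:+; rest ⊤}
  B3:  IN={f:+; rest ⊤}  OUT={d:+, f:+; rest ⊤}
  B4:  IN={d:+, f:+; rest ⊤}  OUT=(all ⊤)
  B5:  IN=(all ⊤)  OUT={e:+; rest ⊤}
  B6:  IN=(all ⊤)  OUT=(all ⊤)
  B7:  IN=(all ⊤)  OUT=(all ⊤)

Merge at B5: IN[B5] = OUT[B0] ⊔ OUT[B3] ⊔ OUT[B4] = {a: ⊤, b: ⊤, c: ⊤, d: ⊤, e: ⊤, f: ⊤}
Applying B5's transfer function to that IN value gives OUT[B5] (row B5 above).

Answer: {a: ⊤, b: ⊤, c: ⊤, d: ⊤, e: +, f: ⊤}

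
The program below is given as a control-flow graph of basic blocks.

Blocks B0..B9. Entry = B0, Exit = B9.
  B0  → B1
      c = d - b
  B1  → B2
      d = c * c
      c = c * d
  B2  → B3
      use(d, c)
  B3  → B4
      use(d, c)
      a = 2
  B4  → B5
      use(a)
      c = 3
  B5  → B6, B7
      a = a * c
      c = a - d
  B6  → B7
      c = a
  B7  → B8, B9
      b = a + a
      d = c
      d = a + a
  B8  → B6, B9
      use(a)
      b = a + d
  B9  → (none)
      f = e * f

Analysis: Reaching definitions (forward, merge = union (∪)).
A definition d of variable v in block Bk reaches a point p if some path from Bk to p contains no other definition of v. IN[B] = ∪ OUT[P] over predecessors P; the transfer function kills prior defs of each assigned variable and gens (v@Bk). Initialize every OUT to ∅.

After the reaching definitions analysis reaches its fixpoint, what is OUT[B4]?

Converged values:
  B0:   IN={}   OUT={c@B0}
  B1:   IN={c@B0}   OUT={c@B1, d@B1}
  B2:   IN={c@B1, d@B1}   OUT={c@B1, d@B1}
  B3:   IN={c@B1, d@B1}   OUT={a@B3, c@B1, d@B1}
  B4:   IN={a@B3, c@B1, d@B1}   OUT={a@B3, c@B4, d@B1}
  B5:   IN={a@B3, c@B4, d@B1}   OUT={a@B5, c@B5, d@B1}
  B6:   IN={a@B5, b@B8, c@B5, c@B6, d@B1, d@B7}   OUT={a@B5, b@B8, c@B6, d@B1, d@B7}
  B7:   IN={a@B5, b@B8, c@B5, c@B6, d@B1, d@B7}   OUT={a@B5, b@B7, c@B5, c@B6, d@B7}
  B8:   IN={a@B5, b@B7, c@B5, c@B6, d@B7}   OUT={a@B5, b@B8, c@B5, c@B6, d@B7}
  B9:   IN={a@B5, b@B7, b@B8, c@B5, c@B6, d@B7}   OUT={a@B5, b@B7, b@B8, c@B5, c@B6, d@B7, f@B9}

Merge at B4: IN[B4] = OUT[B3] = {a@B3, c@B1, d@B1}
Applying B4's transfer function to that IN value gives OUT[B4] (row B4 above).

Answer: {a@B3, c@B4, d@B1}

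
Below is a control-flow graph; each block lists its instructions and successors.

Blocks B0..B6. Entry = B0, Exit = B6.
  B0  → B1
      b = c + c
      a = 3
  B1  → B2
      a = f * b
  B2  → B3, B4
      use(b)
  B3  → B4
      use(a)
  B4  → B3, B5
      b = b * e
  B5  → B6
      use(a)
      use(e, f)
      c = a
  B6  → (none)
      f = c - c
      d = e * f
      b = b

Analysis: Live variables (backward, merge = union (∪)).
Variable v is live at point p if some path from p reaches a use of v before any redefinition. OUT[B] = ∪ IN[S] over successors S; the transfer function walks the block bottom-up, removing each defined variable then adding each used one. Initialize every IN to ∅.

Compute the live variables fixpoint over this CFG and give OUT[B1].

Answer: {a, b, e, f}

Working:
Per-block solution:
  B0: | IN={c, e, f} | OUT={b, e, f}
  B1: | IN={b, e, f} | OUT={a, b, e, f}
  B2: | IN={a, b, e, f} | OUT={a, b, e, f}
  B3: | IN={a, b, e, f} | OUT={a, b, e, f}
  B4: | IN={a, b, e, f} | OUT={a, b, e, f}
  B5: | IN={a, b, e, f} | OUT={b, c, e}
  B6: | IN={b, c, e} | OUT={}

Merge at B1: OUT[B1] = IN[B2] = {a, b, e, f}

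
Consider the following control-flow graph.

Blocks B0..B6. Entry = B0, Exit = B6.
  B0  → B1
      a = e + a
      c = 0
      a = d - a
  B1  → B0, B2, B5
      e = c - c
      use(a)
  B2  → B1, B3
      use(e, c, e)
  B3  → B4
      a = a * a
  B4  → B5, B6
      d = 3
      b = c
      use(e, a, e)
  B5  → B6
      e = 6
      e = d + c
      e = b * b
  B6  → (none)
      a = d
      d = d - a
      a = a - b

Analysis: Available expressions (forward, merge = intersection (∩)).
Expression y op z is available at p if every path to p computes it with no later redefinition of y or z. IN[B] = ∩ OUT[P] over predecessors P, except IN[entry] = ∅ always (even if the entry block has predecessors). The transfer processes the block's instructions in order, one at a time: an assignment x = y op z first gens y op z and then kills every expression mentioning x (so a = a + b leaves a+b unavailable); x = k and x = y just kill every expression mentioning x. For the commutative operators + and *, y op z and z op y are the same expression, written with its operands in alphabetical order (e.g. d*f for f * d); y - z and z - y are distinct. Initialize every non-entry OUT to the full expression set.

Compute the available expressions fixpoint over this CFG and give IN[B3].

Converged values:
  B0: | IN={} | OUT={}
  B1: | IN={} | OUT={c-c}
  B2: | IN={c-c} | OUT={c-c}
  B3: | IN={c-c} | OUT={c-c}
  B4: | IN={c-c} | OUT={c-c}
  B5: | IN={c-c} | OUT={b*b, c+d, c-c}
  B6: | IN={c-c} | OUT={c-c}

Merge at B3: IN[B3] = OUT[B2] = {c-c}

Answer: {c-c}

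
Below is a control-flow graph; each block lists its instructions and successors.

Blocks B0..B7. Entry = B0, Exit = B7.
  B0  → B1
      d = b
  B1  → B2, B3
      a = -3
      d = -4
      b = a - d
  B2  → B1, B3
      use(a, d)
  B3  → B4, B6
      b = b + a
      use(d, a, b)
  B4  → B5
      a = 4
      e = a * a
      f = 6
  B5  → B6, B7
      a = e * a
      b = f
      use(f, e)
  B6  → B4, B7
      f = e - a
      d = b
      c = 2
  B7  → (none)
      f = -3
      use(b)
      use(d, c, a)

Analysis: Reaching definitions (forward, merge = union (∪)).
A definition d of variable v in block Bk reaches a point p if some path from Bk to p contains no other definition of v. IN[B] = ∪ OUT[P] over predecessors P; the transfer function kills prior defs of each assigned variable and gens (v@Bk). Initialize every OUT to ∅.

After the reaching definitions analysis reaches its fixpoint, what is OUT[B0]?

Per-block solution:
  B0:   IN={}   OUT={d@B0}
  B1:   IN={a@B1, b@B1, d@B0, d@B1}   OUT={a@B1, b@B1, d@B1}
  B2:   IN={a@B1, b@B1, d@B1}   OUT={a@B1, b@B1, d@B1}
  B3:   IN={a@B1, b@B1, d@B1}   OUT={a@B1, b@B3, d@B1}
  B4:   IN={a@B1, a@B5, b@B3, b@B5, c@B6, d@B1, d@B6, e@B4, f@B6}   OUT={a@B4, b@B3, b@B5, c@B6, d@B1, d@B6, e@B4, f@B4}
  B5:   IN={a@B4, b@B3, b@B5, c@B6, d@B1, d@B6, e@B4, f@B4}   OUT={a@B5, b@B5, c@B6, d@B1, d@B6, e@B4, f@B4}
  B6:   IN={a@B1, a@B5, b@B3, b@B5, c@B6, d@B1, d@B6, e@B4, f@B4}   OUT={a@B1, a@B5, b@B3, b@B5, c@B6, d@B6, e@B4, f@B6}
  B7:   IN={a@B1, a@B5, b@B3, b@B5, c@B6, d@B1, d@B6, e@B4, f@B4, f@B6}   OUT={a@B1, a@B5, b@B3, b@B5, c@B6, d@B1, d@B6, e@B4, f@B7}

B0 is the boundary node: IN[B0] = {}
Applying B0's transfer function to that IN value gives OUT[B0] (row B0 above).

Answer: {d@B0}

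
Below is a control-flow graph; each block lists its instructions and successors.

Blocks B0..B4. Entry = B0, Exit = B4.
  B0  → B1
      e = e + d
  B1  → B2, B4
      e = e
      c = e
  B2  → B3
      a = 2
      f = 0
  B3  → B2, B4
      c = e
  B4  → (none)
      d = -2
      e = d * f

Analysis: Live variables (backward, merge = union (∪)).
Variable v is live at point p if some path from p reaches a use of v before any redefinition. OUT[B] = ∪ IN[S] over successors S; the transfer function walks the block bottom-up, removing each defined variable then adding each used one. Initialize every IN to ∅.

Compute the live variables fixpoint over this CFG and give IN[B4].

Answer: {f}

Trace:
Fixpoint table:
  B0: | IN={d, e, f} | OUT={e, f}
  B1: | IN={e, f} | OUT={e, f}
  B2: | IN={e} | OUT={e, f}
  B3: | IN={e, f} | OUT={e, f}
  B4: | IN={f} | OUT={}

B4 is the boundary node: OUT[B4] = {}
Applying B4's transfer function to that OUT value gives IN[B4] (row B4 above).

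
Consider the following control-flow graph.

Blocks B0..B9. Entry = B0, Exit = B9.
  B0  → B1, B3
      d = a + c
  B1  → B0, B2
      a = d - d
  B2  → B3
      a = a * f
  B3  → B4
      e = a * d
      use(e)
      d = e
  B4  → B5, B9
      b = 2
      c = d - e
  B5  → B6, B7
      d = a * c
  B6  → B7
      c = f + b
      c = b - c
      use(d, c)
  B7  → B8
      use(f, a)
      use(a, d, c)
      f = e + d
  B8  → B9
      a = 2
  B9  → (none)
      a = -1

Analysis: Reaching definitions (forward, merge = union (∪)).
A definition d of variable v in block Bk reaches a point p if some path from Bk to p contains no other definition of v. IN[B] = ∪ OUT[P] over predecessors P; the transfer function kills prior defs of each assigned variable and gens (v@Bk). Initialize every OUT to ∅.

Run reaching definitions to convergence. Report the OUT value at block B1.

Fixpoint table:
  B0:  IN={a@B1, d@B0}  OUT={a@B1, d@B0}
  B1:  IN={a@B1, d@B0}  OUT={a@B1, d@B0}
  B2:  IN={a@B1, d@B0}  OUT={a@B2, d@B0}
  B3:  IN={a@B1, a@B2, d@B0}  OUT={a@B1, a@B2, d@B3, e@B3}
  B4:  IN={a@B1, a@B2, d@B3, e@B3}  OUT={a@B1, a@B2, b@B4, c@B4, d@B3, e@B3}
  B5:  IN={a@B1, a@B2, b@B4, c@B4, d@B3, e@B3}  OUT={a@B1, a@B2, b@B4, c@B4, d@B5, e@B3}
  B6:  IN={a@B1, a@B2, b@B4, c@B4, d@B5, e@B3}  OUT={a@B1, a@B2, b@B4, c@B6, d@B5, e@B3}
  B7:  IN={a@B1, a@B2, b@B4, c@B4, c@B6, d@B5, e@B3}  OUT={a@B1, a@B2, b@B4, c@B4, c@B6, d@B5, e@B3, f@B7}
  B8:  IN={a@B1, a@B2, b@B4, c@B4, c@B6, d@B5, e@B3, f@B7}  OUT={a@B8, b@B4, c@B4, c@B6, d@B5, e@B3, f@B7}
  B9:  IN={a@B1, a@B2, a@B8, b@B4, c@B4, c@B6, d@B3, d@B5, e@B3, f@B7}  OUT={a@B9, b@B4, c@B4, c@B6, d@B3, d@B5, e@B3, f@B7}

Merge at B1: IN[B1] = OUT[B0] = {a@B1, d@B0}
Applying B1's transfer function to that IN value gives OUT[B1] (row B1 above).

Answer: {a@B1, d@B0}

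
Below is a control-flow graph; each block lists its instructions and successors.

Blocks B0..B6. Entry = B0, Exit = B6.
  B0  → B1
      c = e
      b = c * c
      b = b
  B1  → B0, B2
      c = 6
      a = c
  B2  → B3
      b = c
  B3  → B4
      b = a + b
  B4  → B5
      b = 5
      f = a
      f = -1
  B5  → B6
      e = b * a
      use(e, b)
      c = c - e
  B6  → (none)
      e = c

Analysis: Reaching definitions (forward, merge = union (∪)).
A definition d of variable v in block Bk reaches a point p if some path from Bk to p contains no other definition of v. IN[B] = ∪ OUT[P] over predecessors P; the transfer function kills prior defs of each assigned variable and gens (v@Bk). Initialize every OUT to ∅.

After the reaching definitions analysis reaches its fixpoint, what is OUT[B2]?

Converged values:
  B0:   IN={a@B1, b@B0, c@B1}   OUT={a@B1, b@B0, c@B0}
  B1:   IN={a@B1, b@B0, c@B0}   OUT={a@B1, b@B0, c@B1}
  B2:   IN={a@B1, b@B0, c@B1}   OUT={a@B1, b@B2, c@B1}
  B3:   IN={a@B1, b@B2, c@B1}   OUT={a@B1, b@B3, c@B1}
  B4:   IN={a@B1, b@B3, c@B1}   OUT={a@B1, b@B4, c@B1, f@B4}
  B5:   IN={a@B1, b@B4, c@B1, f@B4}   OUT={a@B1, b@B4, c@B5, e@B5, f@B4}
  B6:   IN={a@B1, b@B4, c@B5, e@B5, f@B4}   OUT={a@B1, b@B4, c@B5, e@B6, f@B4}

Merge at B2: IN[B2] = OUT[B1] = {a@B1, b@B0, c@B1}
Applying B2's transfer function to that IN value gives OUT[B2] (row B2 above).

Answer: {a@B1, b@B2, c@B1}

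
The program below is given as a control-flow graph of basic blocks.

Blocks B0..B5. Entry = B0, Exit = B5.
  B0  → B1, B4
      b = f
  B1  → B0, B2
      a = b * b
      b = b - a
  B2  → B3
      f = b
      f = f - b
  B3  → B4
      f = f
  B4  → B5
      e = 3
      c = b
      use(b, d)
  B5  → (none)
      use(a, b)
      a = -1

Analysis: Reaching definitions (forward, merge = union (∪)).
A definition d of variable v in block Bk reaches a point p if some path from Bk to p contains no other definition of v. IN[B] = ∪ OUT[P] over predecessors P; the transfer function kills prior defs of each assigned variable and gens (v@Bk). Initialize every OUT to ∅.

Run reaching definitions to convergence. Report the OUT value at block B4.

Answer: {a@B1, b@B0, b@B1, c@B4, e@B4, f@B3}

Working:
Converged values:
  B0:  IN={a@B1, b@B1}  OUT={a@B1, b@B0}
  B1:  IN={a@B1, b@B0}  OUT={a@B1, b@B1}
  B2:  IN={a@B1, b@B1}  OUT={a@B1, b@B1, f@B2}
  B3:  IN={a@B1, b@B1, f@B2}  OUT={a@B1, b@B1, f@B3}
  B4:  IN={a@B1, b@B0, b@B1, f@B3}  OUT={a@B1, b@B0, b@B1, c@B4, e@B4, f@B3}
  B5:  IN={a@B1, b@B0, b@B1, c@B4, e@B4, f@B3}  OUT={a@B5, b@B0, b@B1, c@B4, e@B4, f@B3}

Merge at B4: IN[B4] = OUT[B0] ⊔ OUT[B3] = {a@B1, b@B0, b@B1, f@B3}
Applying B4's transfer function to that IN value gives OUT[B4] (row B4 above).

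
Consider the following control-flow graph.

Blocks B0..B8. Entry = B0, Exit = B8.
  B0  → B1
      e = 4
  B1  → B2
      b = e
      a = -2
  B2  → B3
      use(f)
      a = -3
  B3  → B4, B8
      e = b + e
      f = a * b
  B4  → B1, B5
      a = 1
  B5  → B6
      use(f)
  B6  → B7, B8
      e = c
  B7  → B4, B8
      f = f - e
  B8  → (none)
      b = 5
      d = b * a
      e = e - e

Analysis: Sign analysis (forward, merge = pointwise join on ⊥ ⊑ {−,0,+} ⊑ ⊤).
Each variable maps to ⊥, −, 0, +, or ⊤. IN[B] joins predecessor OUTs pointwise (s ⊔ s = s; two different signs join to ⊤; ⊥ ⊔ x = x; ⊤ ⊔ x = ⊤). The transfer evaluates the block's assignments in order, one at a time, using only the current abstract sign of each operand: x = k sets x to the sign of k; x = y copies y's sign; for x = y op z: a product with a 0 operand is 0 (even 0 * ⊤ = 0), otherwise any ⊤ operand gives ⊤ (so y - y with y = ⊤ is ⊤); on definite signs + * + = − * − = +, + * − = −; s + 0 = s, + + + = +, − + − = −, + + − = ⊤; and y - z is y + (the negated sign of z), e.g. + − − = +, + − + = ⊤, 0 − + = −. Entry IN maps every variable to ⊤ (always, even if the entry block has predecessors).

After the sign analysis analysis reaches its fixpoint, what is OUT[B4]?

Answer: {a: +, b: ⊤, c: ⊤, d: ⊤, e: ⊤, f: ⊤}

Derivation:
Per-block solution:
  B0:  IN=(all ⊤)  OUT={e:+; rest ⊤}
  B1:  IN=(all ⊤)  OUT={a:-; rest ⊤}
  B2:  IN={a:-; rest ⊤}  OUT={a:-; rest ⊤}
  B3:  IN={a:-; rest ⊤}  OUT={a:-; rest ⊤}
  B4:  IN=(all ⊤)  OUT={a:+; rest ⊤}
  B5:  IN={a:+; rest ⊤}  OUT={a:+; rest ⊤}
  B6:  IN={a:+; rest ⊤}  OUT={a:+; rest ⊤}
  B7:  IN={a:+; rest ⊤}  OUT={a:+; rest ⊤}
  B8:  IN=(all ⊤)  OUT={b:+; rest ⊤}

Merge at B4: IN[B4] = OUT[B3] ⊔ OUT[B7] = {a: ⊤, b: ⊤, c: ⊤, d: ⊤, e: ⊤, f: ⊤}
Applying B4's transfer function to that IN value gives OUT[B4] (row B4 above).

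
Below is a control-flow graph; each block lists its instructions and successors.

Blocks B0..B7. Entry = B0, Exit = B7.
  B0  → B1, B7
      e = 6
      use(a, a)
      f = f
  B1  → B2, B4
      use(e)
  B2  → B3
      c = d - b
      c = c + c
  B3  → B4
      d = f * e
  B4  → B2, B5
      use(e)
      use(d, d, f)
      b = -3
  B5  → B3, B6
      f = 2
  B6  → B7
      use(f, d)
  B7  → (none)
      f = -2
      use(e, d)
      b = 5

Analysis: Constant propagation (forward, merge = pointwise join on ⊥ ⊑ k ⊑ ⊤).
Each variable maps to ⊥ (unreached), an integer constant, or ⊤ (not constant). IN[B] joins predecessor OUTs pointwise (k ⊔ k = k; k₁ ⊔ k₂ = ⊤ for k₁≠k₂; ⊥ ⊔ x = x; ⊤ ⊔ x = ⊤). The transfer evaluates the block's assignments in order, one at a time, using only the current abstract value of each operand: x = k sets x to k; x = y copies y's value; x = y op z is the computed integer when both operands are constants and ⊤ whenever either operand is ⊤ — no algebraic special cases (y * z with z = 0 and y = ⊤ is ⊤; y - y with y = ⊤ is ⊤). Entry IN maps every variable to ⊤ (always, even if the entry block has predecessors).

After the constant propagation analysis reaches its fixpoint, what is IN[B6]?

Fixpoint table:
  B0: | IN=(all ⊤) | OUT={e:6; rest ⊤}
  B1: | IN={e:6; rest ⊤} | OUT={e:6; rest ⊤}
  B2: | IN={e:6; rest ⊤} | OUT={e:6; rest ⊤}
  B3: | IN={e:6; rest ⊤} | OUT={e:6; rest ⊤}
  B4: | IN={e:6; rest ⊤} | OUT={b:-3, e:6; rest ⊤}
  B5: | IN={b:-3, e:6; rest ⊤} | OUT={b:-3, e:6, f:2; rest ⊤}
  B6: | IN={b:-3, e:6, f:2; rest ⊤} | OUT={b:-3, e:6, f:2; rest ⊤}
  B7: | IN={e:6; rest ⊤} | OUT={b:5, e:6, f:-2; rest ⊤}

Merge at B6: IN[B6] = OUT[B5] = {a: ⊤, b: -3, c: ⊤, d: ⊤, e: 6, f: 2}

Answer: {a: ⊤, b: -3, c: ⊤, d: ⊤, e: 6, f: 2}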